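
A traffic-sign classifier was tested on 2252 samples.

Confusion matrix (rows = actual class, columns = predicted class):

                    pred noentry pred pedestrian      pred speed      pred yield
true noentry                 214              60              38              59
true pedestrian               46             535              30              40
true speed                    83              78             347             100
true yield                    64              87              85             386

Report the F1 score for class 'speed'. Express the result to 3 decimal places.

Take TP from the diagonal, FP from the rest of the 'speed' prediction marginal, FN from the rest of the 'speed' actual marginal.
F1 score = 2·TP/(2·TP+FP+FN).
speed: TP=347, FP=38+30+85=153, FN=83+78+100=261 → 694/1108 = 0.6264

0.626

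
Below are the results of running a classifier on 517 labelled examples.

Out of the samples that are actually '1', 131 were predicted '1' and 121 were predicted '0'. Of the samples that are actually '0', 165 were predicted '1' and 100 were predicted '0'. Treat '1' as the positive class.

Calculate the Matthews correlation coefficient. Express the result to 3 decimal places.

MCC = (TP·TN − FP·FN) / √((TP+FP)(TP+FN)(TN+FP)(TN+FN))
Numerator = 131·100 − 165·121 = -6865
Denominator = √(296·252·265·221) = √4368480480 = 66094.4815
MCC = -6865 / 66094.4815 = -0.104

-0.104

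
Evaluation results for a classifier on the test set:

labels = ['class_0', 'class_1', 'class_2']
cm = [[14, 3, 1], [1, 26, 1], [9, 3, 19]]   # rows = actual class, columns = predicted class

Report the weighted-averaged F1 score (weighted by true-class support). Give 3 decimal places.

Per-class F1 score (2·TP/(2·TP+FP+FN)):
  class_0: TP=14, FP=1+9=10, FN=3+1=4 → 28/42 = 0.6667
  class_1: TP=26, FP=3+3=6, FN=1+1=2 → 52/60 = 0.8667
  class_2: TP=19, FP=1+1=2, FN=9+3=12 → 38/52 = 0.7308
Weighted-F1 score = Σ (supportᵢ/N)·F1 scoreᵢ with N=77: (18/77)·0.6667 + (28/77)·0.8667 + (31/77)·0.7308 = 0.765

0.765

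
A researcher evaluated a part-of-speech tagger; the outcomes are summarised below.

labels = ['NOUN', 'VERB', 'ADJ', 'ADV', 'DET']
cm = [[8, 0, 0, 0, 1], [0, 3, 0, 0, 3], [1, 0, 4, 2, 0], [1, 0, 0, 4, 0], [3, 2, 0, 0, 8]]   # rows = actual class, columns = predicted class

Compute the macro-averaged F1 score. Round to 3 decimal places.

0.673

Per-class F1 score (2·TP/(2·TP+FP+FN)):
  NOUN: TP=8, FP=0+1+1+3=5, FN=0+0+0+1=1 → 16/22 = 0.7273
  VERB: TP=3, FP=0+0+0+2=2, FN=0+0+0+3=3 → 6/11 = 0.5455
  ADJ: TP=4, FP=0+0+0+0=0, FN=1+0+2+0=3 → 8/11 = 0.7273
  ADV: TP=4, FP=0+0+2+0=2, FN=1+0+0+0=1 → 8/11 = 0.7273
  DET: TP=8, FP=1+3+0+0=4, FN=3+2+0+0=5 → 16/25 = 0.6400
Macro-F1 score = mean = (0.7273 + 0.5455 + 0.7273 + 0.7273 + 0.6400) / 5 = 0.673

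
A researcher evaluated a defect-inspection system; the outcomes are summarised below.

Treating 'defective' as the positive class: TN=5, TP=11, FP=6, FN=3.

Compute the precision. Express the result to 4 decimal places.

Precision = TP/(TP+FP) = 11/(11+6) = 11/17 = 0.6471

0.6471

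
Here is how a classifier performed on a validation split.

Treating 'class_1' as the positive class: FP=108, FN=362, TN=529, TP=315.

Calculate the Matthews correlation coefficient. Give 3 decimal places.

MCC = (TP·TN − FP·FN) / √((TP+FP)(TP+FN)(TN+FP)(TN+FN))
Numerator = 315·529 − 108·362 = 127539
Denominator = √(423·677·637·891) = √162534729357 = 403155.9616
MCC = 127539 / 403155.9616 = 0.316

0.316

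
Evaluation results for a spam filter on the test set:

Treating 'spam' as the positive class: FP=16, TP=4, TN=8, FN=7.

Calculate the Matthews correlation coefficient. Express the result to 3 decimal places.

MCC = (TP·TN − FP·FN) / √((TP+FP)(TP+FN)(TN+FP)(TN+FN))
Numerator = 4·8 − 16·7 = -80
Denominator = √(20·11·24·15) = √79200 = 281.4249
MCC = -80 / 281.4249 = -0.284

-0.284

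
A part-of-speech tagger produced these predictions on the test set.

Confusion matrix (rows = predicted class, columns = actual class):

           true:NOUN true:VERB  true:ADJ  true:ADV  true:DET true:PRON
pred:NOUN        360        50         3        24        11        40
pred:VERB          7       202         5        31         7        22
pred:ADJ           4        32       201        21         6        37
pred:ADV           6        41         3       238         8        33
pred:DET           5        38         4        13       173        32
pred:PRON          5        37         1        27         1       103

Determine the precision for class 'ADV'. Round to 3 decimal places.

precision = TP/(TP+FP).
ADV: TP=238, FP=6+41+3+8+33=91 → 238/329 = 0.7234

0.723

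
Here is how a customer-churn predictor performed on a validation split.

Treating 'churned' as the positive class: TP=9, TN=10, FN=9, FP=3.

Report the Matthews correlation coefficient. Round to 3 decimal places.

0.273

MCC = (TP·TN − FP·FN) / √((TP+FP)(TP+FN)(TN+FP)(TN+FN))
Numerator = 9·10 − 3·9 = 63
Denominator = √(12·18·13·19) = √53352 = 230.9805
MCC = 63 / 230.9805 = 0.273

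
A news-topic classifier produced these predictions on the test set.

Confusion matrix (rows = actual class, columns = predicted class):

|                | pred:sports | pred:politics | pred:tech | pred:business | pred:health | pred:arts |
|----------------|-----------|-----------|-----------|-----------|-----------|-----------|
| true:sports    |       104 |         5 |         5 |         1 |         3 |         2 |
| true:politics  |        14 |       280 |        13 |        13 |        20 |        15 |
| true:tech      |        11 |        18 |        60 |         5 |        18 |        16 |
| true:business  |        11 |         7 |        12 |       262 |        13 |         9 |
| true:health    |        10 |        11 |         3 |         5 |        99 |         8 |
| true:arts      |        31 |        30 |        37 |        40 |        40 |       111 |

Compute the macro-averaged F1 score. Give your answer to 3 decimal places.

Per-class F1 score (2·TP/(2·TP+FP+FN)):
  sports: TP=104, FP=14+11+11+10+31=77, FN=5+5+1+3+2=16 → 208/301 = 0.6910
  politics: TP=280, FP=5+18+7+11+30=71, FN=14+13+13+20+15=75 → 560/706 = 0.7932
  tech: TP=60, FP=5+13+12+3+37=70, FN=11+18+5+18+16=68 → 120/258 = 0.4651
  business: TP=262, FP=1+13+5+5+40=64, FN=11+7+12+13+9=52 → 524/640 = 0.8188
  health: TP=99, FP=3+20+18+13+40=94, FN=10+11+3+5+8=37 → 198/329 = 0.6018
  arts: TP=111, FP=2+15+16+9+8=50, FN=31+30+37+40+40=178 → 222/450 = 0.4933
Macro-F1 score = mean = (0.6910 + 0.7932 + 0.4651 + 0.8188 + 0.6018 + 0.4933) / 6 = 0.644

0.644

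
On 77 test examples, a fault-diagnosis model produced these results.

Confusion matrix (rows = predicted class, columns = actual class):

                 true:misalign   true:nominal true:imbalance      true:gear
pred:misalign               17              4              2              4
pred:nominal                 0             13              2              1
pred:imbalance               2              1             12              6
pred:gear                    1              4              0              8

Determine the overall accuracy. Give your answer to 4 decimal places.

0.6494

Accuracy = trace / total = (17+13+12+8=50) / 77 = 50/77 = 0.6494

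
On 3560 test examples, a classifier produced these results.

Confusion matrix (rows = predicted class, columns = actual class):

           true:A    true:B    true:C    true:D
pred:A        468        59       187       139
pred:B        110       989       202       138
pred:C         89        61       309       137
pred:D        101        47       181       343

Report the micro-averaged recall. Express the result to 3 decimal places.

0.592

Micro-averaging pools counts across classes: ΣTP=2109, ΣFP=1451, ΣFN=1451.
Micro-recall = TP/(TP+FN) on pooled counts = 0.592 (equals overall accuracy in single-label multiclass).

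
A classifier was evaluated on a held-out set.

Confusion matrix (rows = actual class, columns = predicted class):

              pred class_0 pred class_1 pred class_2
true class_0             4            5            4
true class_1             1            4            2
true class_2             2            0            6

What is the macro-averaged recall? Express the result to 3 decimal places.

0.543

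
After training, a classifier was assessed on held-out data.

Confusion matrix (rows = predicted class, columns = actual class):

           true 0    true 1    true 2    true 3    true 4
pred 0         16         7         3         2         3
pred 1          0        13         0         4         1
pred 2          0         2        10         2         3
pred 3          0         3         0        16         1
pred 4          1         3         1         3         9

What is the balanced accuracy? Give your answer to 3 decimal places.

0.648

Balanced accuracy = mean of per-class recall.
  0: recall = 16/17 = 0.9412
  1: recall = 13/28 = 0.4643
  2: recall = 10/14 = 0.7143
  3: recall = 16/27 = 0.5926
  4: recall = 9/17 = 0.5294
Mean = (0.9412 + 0.4643 + 0.7143 + 0.5926 + 0.5294) / 5 = 0.648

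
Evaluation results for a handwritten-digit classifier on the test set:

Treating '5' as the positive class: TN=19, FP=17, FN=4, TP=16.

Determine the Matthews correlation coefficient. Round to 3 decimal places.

0.319

MCC = (TP·TN − FP·FN) / √((TP+FP)(TP+FN)(TN+FP)(TN+FN))
Numerator = 16·19 − 17·4 = 236
Denominator = √(33·20·36·23) = √546480 = 739.2429
MCC = 236 / 739.2429 = 0.319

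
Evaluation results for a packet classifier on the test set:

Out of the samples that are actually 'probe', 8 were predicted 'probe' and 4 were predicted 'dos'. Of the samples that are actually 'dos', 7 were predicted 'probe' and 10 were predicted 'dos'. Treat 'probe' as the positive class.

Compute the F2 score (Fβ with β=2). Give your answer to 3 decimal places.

Fβ = (1+β²)·TP / ((1+β²)·TP + β²·FN + FP), with β²=4
= 5·8 / (5·8 + 4·4 + 7) = 0.635

0.635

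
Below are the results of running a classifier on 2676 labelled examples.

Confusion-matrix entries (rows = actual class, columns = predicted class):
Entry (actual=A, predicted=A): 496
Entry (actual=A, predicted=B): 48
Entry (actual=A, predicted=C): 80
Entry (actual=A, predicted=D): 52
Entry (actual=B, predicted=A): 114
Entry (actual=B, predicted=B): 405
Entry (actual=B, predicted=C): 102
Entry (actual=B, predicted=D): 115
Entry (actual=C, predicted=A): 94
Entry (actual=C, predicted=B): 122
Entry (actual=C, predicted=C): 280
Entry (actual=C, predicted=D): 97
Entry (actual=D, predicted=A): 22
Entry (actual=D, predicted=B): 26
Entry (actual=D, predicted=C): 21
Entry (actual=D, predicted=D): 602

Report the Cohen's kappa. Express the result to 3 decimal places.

Observed agreement pₒ = trace/N = 1783/2676 = 0.6663
Expected agreement pₑ = Σ (rowᵢ·colᵢ)/N² = (676·726 + 736·601 + 593·483 + 671·866)/2676² = 0.2514
κ = (pₒ − pₑ)/(1 − pₑ) = (0.6663 − 0.2514)/(1 − 0.2514) = 0.554

0.554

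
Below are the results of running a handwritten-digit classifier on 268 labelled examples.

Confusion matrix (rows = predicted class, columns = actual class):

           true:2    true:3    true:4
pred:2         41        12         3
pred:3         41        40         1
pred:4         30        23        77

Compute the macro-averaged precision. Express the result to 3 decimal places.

0.604

Per-class precision (TP/(TP+FP)):
  2: TP=41, FP=12+3=15 → 41/56 = 0.7321
  3: TP=40, FP=41+1=42 → 40/82 = 0.4878
  4: TP=77, FP=30+23=53 → 77/130 = 0.5923
Macro-precision = mean = (0.7321 + 0.4878 + 0.5923) / 3 = 0.604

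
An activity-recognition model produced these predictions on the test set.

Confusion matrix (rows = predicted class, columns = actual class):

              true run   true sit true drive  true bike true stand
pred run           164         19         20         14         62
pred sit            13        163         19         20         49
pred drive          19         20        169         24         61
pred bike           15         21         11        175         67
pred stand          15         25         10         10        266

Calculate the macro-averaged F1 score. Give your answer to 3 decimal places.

Per-class F1 score (2·TP/(2·TP+FP+FN)):
  run: TP=164, FP=19+20+14+62=115, FN=13+19+15+15=62 → 328/505 = 0.6495
  sit: TP=163, FP=13+19+20+49=101, FN=19+20+21+25=85 → 326/512 = 0.6367
  drive: TP=169, FP=19+20+24+61=124, FN=20+19+11+10=60 → 338/522 = 0.6475
  bike: TP=175, FP=15+21+11+67=114, FN=14+20+24+10=68 → 350/532 = 0.6579
  stand: TP=266, FP=15+25+10+10=60, FN=62+49+61+67=239 → 532/831 = 0.6402
Macro-F1 score = mean = (0.6495 + 0.6367 + 0.6475 + 0.6579 + 0.6402) / 5 = 0.646

0.646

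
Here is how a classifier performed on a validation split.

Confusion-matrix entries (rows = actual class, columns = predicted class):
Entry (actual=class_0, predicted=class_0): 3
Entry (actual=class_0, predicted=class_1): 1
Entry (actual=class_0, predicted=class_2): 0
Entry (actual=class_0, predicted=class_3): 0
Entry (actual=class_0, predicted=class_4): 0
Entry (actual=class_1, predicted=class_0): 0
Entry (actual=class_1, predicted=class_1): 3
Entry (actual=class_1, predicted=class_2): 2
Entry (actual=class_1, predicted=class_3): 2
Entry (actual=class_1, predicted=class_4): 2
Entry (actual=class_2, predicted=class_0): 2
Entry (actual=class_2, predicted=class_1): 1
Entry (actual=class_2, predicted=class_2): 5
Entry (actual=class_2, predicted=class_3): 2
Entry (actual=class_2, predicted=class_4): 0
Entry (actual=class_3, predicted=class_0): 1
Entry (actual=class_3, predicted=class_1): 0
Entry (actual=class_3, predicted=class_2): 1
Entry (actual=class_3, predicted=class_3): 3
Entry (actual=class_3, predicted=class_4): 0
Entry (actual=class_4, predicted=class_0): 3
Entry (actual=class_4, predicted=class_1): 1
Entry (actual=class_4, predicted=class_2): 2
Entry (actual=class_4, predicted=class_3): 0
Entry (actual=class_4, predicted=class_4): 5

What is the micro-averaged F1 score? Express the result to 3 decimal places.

Micro-averaging pools counts across classes: ΣTP=19, ΣFP=20, ΣFN=20.
Micro-F1 score = 2·TP/(2·TP+FP+FN) on pooled counts = 0.487 (equals overall accuracy in single-label multiclass).

0.487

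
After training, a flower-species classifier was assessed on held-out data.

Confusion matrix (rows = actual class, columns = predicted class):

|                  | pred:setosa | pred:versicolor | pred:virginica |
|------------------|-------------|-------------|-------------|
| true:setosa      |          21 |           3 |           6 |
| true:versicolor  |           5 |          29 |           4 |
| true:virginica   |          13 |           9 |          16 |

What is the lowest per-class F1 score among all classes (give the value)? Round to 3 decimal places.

0.500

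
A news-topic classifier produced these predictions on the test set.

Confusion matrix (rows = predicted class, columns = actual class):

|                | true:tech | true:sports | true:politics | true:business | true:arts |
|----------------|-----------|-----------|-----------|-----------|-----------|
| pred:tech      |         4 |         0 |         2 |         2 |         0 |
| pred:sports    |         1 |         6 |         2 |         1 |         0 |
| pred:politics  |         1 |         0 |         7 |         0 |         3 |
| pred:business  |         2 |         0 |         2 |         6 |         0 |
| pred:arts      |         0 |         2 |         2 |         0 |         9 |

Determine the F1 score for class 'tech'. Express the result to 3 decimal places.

0.500

One-vs-rest for 'tech': TP = diagonal; FP = other classes predicted 'tech'; FN = 'tech' predicted as other.
F1 score = 2·TP/(2·TP+FP+FN).
tech: TP=4, FP=0+2+2+0=4, FN=1+1+2+0=4 → 8/16 = 0.5000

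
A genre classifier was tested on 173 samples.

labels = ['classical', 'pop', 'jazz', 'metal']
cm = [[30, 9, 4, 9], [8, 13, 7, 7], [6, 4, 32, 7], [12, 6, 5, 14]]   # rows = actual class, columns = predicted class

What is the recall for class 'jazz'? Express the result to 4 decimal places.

0.6531

Treat 'jazz' as positive and all other classes as negative.
recall = TP/(TP+FN).
jazz: TP=32, FN=6+4+7=17 → 32/49 = 0.65306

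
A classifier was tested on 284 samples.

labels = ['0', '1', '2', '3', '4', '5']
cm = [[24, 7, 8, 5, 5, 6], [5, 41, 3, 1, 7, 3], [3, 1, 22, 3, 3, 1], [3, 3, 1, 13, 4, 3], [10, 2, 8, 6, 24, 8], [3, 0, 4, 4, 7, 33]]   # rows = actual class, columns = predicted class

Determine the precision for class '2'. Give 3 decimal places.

0.478

Take TP from the diagonal, FP from the rest of the '2' prediction marginal, FN from the rest of the '2' actual marginal.
precision = TP/(TP+FP).
2: TP=22, FP=8+3+1+8+4=24 → 22/46 = 0.4783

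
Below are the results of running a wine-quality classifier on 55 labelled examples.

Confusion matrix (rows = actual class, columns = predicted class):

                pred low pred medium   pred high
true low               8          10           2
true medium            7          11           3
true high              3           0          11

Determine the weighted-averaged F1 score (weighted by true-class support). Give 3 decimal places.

Per-class F1 score (2·TP/(2·TP+FP+FN)):
  low: TP=8, FP=7+3=10, FN=10+2=12 → 16/38 = 0.4211
  medium: TP=11, FP=10+0=10, FN=7+3=10 → 22/42 = 0.5238
  high: TP=11, FP=2+3=5, FN=3+0=3 → 22/30 = 0.7333
Weighted-F1 score = Σ (supportᵢ/N)·F1 scoreᵢ with N=55: (20/55)·0.4211 + (21/55)·0.5238 + (14/55)·0.7333 = 0.540

0.540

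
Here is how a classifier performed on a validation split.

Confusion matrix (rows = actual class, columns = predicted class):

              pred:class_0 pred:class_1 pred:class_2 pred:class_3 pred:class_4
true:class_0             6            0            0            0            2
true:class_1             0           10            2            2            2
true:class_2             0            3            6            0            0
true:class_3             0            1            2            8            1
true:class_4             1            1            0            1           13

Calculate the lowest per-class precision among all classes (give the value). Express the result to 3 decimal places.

Per-class precision (TP/(TP+FP)):
  class_0: TP=6, FP=0+0+0+1=1 → 6/7 = 0.8571
  class_1: TP=10, FP=0+3+1+1=5 → 10/15 = 0.6667
  class_2: TP=6, FP=0+2+2+0=4 → 6/10 = 0.6000
  class_3: TP=8, FP=0+2+0+1=3 → 8/11 = 0.7273
  class_4: TP=13, FP=2+2+0+1=5 → 13/18 = 0.7222
Lowest is class 'class_2' with precision = 0.600.

0.600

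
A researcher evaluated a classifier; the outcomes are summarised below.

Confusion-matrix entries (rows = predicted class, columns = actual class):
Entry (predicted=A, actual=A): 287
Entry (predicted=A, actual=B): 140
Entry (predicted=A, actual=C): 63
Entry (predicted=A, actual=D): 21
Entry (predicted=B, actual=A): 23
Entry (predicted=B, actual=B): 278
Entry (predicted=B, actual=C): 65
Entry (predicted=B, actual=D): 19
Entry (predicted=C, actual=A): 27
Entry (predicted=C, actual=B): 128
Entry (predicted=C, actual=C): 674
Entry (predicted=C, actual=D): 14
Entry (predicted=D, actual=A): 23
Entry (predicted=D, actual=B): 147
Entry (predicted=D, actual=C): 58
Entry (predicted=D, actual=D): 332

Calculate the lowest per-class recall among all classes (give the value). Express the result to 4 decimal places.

0.4012

Per-class recall (TP/(TP+FN)):
  A: TP=287, FN=23+27+23=73 → 287/360 = 0.79722
  B: TP=278, FN=140+128+147=415 → 278/693 = 0.40115
  C: TP=674, FN=63+65+58=186 → 674/860 = 0.78372
  D: TP=332, FN=21+19+14=54 → 332/386 = 0.86010
Lowest is class 'B' with recall = 0.4012.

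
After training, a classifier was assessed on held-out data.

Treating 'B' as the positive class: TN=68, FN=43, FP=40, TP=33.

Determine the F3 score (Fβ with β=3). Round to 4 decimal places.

Fβ = (1+β²)·TP / ((1+β²)·TP + β²·FN + FP), with β²=9
= 10·33 / (10·33 + 9·43 + 40) = 0.4359

0.4359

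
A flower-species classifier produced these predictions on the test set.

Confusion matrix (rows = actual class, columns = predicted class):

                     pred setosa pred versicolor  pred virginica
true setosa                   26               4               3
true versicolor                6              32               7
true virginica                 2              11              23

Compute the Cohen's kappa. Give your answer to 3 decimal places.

0.561

Observed agreement pₒ = trace/N = 81/114 = 0.7105
Expected agreement pₑ = Σ (rowᵢ·colᵢ)/N² = (33·34 + 45·47 + 36·33)/114² = 0.3405
κ = (pₒ − pₑ)/(1 − pₑ) = (0.7105 − 0.3405)/(1 − 0.3405) = 0.561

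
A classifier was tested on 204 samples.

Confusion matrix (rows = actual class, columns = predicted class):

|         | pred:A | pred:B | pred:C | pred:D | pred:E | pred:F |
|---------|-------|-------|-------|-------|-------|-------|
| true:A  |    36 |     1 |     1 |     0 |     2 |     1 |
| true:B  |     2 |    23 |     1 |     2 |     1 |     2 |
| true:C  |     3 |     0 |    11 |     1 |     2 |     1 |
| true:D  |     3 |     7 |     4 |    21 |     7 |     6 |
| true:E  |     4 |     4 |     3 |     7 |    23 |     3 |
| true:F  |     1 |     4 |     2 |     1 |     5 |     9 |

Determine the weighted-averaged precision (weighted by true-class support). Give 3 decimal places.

0.604

Per-class precision (TP/(TP+FP)):
  A: TP=36, FP=2+3+3+4+1=13 → 36/49 = 0.7347
  B: TP=23, FP=1+0+7+4+4=16 → 23/39 = 0.5897
  C: TP=11, FP=1+1+4+3+2=11 → 11/22 = 0.5000
  D: TP=21, FP=0+2+1+7+1=11 → 21/32 = 0.6563
  E: TP=23, FP=2+1+2+7+5=17 → 23/40 = 0.5750
  F: TP=9, FP=1+2+1+6+3=13 → 9/22 = 0.4091
Weighted-precision = Σ (supportᵢ/N)·precisionᵢ with N=204: (41/204)·0.7347 + (31/204)·0.5897 + (18/204)·0.5000 + (48/204)·0.6563 + (44/204)·0.5750 + (22/204)·0.4091 = 0.604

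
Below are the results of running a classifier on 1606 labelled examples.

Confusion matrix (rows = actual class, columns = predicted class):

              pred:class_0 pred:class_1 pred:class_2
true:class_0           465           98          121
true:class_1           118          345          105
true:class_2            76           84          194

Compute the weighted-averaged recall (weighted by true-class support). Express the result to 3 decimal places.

Per-class recall (TP/(TP+FN)):
  class_0: TP=465, FN=98+121=219 → 465/684 = 0.6798
  class_1: TP=345, FN=118+105=223 → 345/568 = 0.6074
  class_2: TP=194, FN=76+84=160 → 194/354 = 0.5480
Weighted-recall = Σ (supportᵢ/N)·recallᵢ with N=1606: (684/1606)·0.6798 + (568/1606)·0.6074 + (354/1606)·0.5480 = 0.625

0.625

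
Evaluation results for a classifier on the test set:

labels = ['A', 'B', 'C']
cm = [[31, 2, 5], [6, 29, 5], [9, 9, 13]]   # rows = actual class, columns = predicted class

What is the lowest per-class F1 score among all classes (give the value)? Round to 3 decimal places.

0.481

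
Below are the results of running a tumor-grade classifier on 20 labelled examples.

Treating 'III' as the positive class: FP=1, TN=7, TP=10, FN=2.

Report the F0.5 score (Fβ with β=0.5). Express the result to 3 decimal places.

0.893

Fβ = (1+β²)·TP / ((1+β²)·TP + β²·FN + FP), with β²=1/4
= 1.25·10 / (1.25·10 + 0.25·2 + 1) = 0.893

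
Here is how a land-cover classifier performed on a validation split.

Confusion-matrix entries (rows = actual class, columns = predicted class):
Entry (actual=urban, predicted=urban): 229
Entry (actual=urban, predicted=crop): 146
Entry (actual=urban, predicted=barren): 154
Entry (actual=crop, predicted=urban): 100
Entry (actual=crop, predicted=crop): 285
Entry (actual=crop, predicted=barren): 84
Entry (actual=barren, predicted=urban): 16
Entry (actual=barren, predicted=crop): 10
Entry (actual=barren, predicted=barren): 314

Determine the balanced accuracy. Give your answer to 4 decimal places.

0.6547

Balanced accuracy = mean of per-class recall.
  urban: recall = 229/529 = 0.43289
  crop: recall = 285/469 = 0.60768
  barren: recall = 314/340 = 0.92353
Mean = (0.43289 + 0.60768 + 0.92353) / 3 = 0.6547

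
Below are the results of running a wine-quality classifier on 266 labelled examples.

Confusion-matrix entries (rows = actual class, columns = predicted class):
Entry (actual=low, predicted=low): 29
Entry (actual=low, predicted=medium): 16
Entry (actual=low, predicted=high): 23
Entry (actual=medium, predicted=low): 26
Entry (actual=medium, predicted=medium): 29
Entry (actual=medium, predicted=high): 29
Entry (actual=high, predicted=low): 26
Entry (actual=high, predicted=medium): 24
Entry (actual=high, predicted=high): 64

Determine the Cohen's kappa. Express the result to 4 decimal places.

0.1714

Observed agreement pₒ = trace/N = 122/266 = 0.45865
Expected agreement pₑ = Σ (rowᵢ·colᵢ)/N² = (68·81 + 84·69 + 114·116)/266² = 0.34666
κ = (pₒ − pₑ)/(1 − pₑ) = (0.45865 − 0.34666)/(1 − 0.34666) = 0.1714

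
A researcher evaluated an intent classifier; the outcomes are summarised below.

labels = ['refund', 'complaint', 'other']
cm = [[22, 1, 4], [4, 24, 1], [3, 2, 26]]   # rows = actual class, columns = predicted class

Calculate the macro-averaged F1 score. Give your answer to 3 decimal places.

Per-class F1 score (2·TP/(2·TP+FP+FN)):
  refund: TP=22, FP=4+3=7, FN=1+4=5 → 44/56 = 0.7857
  complaint: TP=24, FP=1+2=3, FN=4+1=5 → 48/56 = 0.8571
  other: TP=26, FP=4+1=5, FN=3+2=5 → 52/62 = 0.8387
Macro-F1 score = mean = (0.7857 + 0.8571 + 0.8387) / 3 = 0.827

0.827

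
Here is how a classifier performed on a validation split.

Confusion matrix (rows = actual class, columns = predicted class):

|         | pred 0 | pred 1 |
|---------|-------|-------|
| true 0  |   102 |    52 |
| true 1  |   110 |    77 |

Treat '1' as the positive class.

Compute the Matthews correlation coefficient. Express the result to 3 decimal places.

0.076

MCC = (TP·TN − FP·FN) / √((TP+FP)(TP+FN)(TN+FP)(TN+FN))
Numerator = 77·102 − 52·110 = 2134
Denominator = √(129·187·154·212) = √787567704 = 28063.6367
MCC = 2134 / 28063.6367 = 0.076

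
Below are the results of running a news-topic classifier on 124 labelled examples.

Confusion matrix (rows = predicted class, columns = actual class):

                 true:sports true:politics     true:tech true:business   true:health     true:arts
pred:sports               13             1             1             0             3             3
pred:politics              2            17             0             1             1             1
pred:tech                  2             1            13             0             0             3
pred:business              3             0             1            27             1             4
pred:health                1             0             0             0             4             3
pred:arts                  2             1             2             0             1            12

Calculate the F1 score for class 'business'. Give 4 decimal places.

One-vs-rest for 'business': TP = diagonal; FP = other classes predicted 'business'; FN = 'business' predicted as other.
F1 score = 2·TP/(2·TP+FP+FN).
business: TP=27, FP=3+0+1+1+4=9, FN=0+1+0+0+0=1 → 54/64 = 0.84375

0.8438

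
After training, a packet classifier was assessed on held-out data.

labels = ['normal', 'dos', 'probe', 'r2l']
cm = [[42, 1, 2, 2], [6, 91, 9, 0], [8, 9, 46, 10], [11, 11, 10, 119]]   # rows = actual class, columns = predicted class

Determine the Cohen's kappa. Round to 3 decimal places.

0.709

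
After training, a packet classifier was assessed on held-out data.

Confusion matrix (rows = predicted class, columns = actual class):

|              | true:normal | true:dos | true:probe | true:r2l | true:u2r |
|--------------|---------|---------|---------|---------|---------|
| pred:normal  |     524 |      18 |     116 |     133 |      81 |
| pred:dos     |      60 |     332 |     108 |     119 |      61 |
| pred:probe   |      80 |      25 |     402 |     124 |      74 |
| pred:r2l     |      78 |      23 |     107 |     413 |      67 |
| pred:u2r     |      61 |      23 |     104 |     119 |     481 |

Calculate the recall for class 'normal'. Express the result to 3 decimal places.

0.653

One-vs-rest for 'normal': TP = diagonal; FP = other classes predicted 'normal'; FN = 'normal' predicted as other.
recall = TP/(TP+FN).
normal: TP=524, FN=60+80+78+61=279 → 524/803 = 0.6526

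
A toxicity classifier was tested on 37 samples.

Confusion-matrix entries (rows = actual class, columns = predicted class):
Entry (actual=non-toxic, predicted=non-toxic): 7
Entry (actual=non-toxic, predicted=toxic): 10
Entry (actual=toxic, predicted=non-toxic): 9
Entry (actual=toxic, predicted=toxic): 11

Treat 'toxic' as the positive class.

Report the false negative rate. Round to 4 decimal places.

FNR = FN/(FN+TP) = 9/(9+11) = 0.4500

0.4500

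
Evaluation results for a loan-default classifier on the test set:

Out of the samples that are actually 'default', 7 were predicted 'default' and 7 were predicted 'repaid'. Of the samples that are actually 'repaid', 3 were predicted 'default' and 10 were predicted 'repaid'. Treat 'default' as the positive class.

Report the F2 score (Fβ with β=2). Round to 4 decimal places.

0.5303

Fβ = (1+β²)·TP / ((1+β²)·TP + β²·FN + FP), with β²=4
= 5·7 / (5·7 + 4·7 + 3) = 0.5303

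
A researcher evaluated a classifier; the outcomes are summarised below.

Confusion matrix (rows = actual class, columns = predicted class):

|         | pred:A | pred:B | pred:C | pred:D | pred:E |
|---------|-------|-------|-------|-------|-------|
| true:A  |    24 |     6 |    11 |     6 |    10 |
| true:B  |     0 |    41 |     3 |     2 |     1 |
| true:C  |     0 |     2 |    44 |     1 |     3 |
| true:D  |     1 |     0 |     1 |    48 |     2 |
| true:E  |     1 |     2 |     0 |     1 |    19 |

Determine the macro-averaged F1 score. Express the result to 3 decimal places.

0.750

Per-class F1 score (2·TP/(2·TP+FP+FN)):
  A: TP=24, FP=0+0+1+1=2, FN=6+11+6+10=33 → 48/83 = 0.5783
  B: TP=41, FP=6+2+0+2=10, FN=0+3+2+1=6 → 82/98 = 0.8367
  C: TP=44, FP=11+3+1+0=15, FN=0+2+1+3=6 → 88/109 = 0.8073
  D: TP=48, FP=6+2+1+1=10, FN=1+0+1+2=4 → 96/110 = 0.8727
  E: TP=19, FP=10+1+3+2=16, FN=1+2+0+1=4 → 38/58 = 0.6552
Macro-F1 score = mean = (0.5783 + 0.8367 + 0.8073 + 0.8727 + 0.6552) / 5 = 0.750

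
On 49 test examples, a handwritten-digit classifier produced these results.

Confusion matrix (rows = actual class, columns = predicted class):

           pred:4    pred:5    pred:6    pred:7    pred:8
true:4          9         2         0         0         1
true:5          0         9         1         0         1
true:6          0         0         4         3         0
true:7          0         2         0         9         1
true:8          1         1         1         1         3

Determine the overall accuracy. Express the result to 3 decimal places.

Accuracy = trace / total = (9+9+4+9+3=34) / 49 = 34/49 = 0.694

0.694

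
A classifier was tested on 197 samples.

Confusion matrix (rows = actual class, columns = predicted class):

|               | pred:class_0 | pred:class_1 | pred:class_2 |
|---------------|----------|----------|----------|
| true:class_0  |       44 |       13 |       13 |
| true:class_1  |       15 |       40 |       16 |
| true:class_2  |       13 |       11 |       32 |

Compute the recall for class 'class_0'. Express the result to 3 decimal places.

0.629

One-vs-rest for 'class_0': TP = diagonal; FP = other classes predicted 'class_0'; FN = 'class_0' predicted as other.
recall = TP/(TP+FN).
class_0: TP=44, FN=13+13=26 → 44/70 = 0.6286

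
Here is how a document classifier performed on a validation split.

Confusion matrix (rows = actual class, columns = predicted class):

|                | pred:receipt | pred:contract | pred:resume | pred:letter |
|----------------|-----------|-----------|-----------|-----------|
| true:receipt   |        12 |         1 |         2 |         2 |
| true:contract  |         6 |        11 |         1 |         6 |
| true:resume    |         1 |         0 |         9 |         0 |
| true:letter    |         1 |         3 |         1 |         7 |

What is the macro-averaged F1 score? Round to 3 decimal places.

0.628

Per-class F1 score (2·TP/(2·TP+FP+FN)):
  receipt: TP=12, FP=6+1+1=8, FN=1+2+2=5 → 24/37 = 0.6486
  contract: TP=11, FP=1+0+3=4, FN=6+1+6=13 → 22/39 = 0.5641
  resume: TP=9, FP=2+1+1=4, FN=1+0+0=1 → 18/23 = 0.7826
  letter: TP=7, FP=2+6+0=8, FN=1+3+1=5 → 14/27 = 0.5185
Macro-F1 score = mean = (0.6486 + 0.5641 + 0.7826 + 0.5185) / 4 = 0.628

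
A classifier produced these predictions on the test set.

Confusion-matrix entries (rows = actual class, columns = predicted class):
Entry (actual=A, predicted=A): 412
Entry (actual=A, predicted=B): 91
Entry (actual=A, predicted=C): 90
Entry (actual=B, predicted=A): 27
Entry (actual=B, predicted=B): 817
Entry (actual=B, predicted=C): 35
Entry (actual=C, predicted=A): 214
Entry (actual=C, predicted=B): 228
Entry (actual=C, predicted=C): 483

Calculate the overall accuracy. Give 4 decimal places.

Accuracy = trace / total = (412+817+483=1712) / 2397 = 1712/2397 = 0.7142

0.7142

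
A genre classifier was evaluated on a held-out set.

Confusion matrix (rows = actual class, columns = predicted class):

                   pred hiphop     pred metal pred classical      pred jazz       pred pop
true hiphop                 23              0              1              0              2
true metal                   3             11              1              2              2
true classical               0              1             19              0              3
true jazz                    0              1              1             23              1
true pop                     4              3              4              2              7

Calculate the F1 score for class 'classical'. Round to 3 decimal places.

One-vs-rest for 'classical': TP = diagonal; FP = other classes predicted 'classical'; FN = 'classical' predicted as other.
F1 score = 2·TP/(2·TP+FP+FN).
classical: TP=19, FP=1+1+1+4=7, FN=0+1+0+3=4 → 38/49 = 0.7755

0.776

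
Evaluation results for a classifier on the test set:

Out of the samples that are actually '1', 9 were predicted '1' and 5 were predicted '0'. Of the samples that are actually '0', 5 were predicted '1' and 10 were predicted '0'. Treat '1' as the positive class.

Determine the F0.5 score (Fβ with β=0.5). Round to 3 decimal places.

0.643

Fβ = (1+β²)·TP / ((1+β²)·TP + β²·FN + FP), with β²=1/4
= 1.25·9 / (1.25·9 + 0.25·5 + 5) = 0.643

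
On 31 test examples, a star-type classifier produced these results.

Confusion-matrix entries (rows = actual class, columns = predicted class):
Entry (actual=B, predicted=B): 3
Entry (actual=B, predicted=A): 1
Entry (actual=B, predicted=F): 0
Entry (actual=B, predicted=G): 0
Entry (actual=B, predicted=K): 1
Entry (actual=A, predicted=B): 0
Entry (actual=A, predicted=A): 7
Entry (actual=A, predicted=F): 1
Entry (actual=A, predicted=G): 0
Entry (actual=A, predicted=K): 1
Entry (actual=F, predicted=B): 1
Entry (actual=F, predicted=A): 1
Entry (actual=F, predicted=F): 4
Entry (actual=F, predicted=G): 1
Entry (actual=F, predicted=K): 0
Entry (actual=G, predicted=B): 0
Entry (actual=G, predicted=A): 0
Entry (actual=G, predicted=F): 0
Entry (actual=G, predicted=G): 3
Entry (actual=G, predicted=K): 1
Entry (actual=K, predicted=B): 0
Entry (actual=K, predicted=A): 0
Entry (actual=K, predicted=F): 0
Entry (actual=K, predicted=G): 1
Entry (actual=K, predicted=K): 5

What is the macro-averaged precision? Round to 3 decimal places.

Per-class precision (TP/(TP+FP)):
  B: TP=3, FP=0+1+0+0=1 → 3/4 = 0.7500
  A: TP=7, FP=1+1+0+0=2 → 7/9 = 0.7778
  F: TP=4, FP=0+1+0+0=1 → 4/5 = 0.8000
  G: TP=3, FP=0+0+1+1=2 → 3/5 = 0.6000
  K: TP=5, FP=1+1+0+1=3 → 5/8 = 0.6250
Macro-precision = mean = (0.7500 + 0.7778 + 0.8000 + 0.6000 + 0.6250) / 5 = 0.711

0.711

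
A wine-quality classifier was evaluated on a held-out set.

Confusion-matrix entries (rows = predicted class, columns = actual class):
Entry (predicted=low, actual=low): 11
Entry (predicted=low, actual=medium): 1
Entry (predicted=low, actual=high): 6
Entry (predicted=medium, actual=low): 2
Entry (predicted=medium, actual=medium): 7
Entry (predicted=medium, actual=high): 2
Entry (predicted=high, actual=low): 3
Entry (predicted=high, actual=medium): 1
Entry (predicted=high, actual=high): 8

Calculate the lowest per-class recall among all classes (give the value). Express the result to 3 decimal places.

Per-class recall (TP/(TP+FN)):
  low: TP=11, FN=2+3=5 → 11/16 = 0.6875
  medium: TP=7, FN=1+1=2 → 7/9 = 0.7778
  high: TP=8, FN=6+2=8 → 8/16 = 0.5000
Lowest is class 'high' with recall = 0.500.

0.500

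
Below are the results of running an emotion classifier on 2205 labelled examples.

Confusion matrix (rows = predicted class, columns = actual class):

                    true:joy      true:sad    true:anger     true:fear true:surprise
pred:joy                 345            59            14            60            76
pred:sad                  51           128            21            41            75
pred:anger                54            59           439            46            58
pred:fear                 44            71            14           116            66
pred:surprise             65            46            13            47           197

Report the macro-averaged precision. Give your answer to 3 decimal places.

Per-class precision (TP/(TP+FP)):
  joy: TP=345, FP=59+14+60+76=209 → 345/554 = 0.6227
  sad: TP=128, FP=51+21+41+75=188 → 128/316 = 0.4051
  anger: TP=439, FP=54+59+46+58=217 → 439/656 = 0.6692
  fear: TP=116, FP=44+71+14+66=195 → 116/311 = 0.3730
  surprise: TP=197, FP=65+46+13+47=171 → 197/368 = 0.5353
Macro-precision = mean = (0.6227 + 0.4051 + 0.6692 + 0.3730 + 0.5353) / 5 = 0.521

0.521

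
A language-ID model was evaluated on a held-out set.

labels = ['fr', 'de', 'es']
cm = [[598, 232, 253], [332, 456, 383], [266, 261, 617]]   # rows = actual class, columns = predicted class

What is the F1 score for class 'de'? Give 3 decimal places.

One-vs-rest for 'de': TP = diagonal; FP = other classes predicted 'de'; FN = 'de' predicted as other.
F1 score = 2·TP/(2·TP+FP+FN).
de: TP=456, FP=232+261=493, FN=332+383=715 → 912/2120 = 0.4302

0.430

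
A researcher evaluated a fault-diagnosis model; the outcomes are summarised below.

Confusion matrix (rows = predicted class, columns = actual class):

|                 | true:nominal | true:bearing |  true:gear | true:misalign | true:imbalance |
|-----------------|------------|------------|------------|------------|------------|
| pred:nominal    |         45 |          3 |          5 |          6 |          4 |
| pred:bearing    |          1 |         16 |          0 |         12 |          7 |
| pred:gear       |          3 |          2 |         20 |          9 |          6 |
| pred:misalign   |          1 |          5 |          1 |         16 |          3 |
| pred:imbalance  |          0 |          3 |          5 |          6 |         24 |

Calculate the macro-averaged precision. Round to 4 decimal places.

0.5811

Per-class precision (TP/(TP+FP)):
  nominal: TP=45, FP=3+5+6+4=18 → 45/63 = 0.71429
  bearing: TP=16, FP=1+0+12+7=20 → 16/36 = 0.44444
  gear: TP=20, FP=3+2+9+6=20 → 20/40 = 0.50000
  misalign: TP=16, FP=1+5+1+3=10 → 16/26 = 0.61538
  imbalance: TP=24, FP=0+3+5+6=14 → 24/38 = 0.63158
Macro-precision = mean = (0.71429 + 0.44444 + 0.50000 + 0.61538 + 0.63158) / 5 = 0.5811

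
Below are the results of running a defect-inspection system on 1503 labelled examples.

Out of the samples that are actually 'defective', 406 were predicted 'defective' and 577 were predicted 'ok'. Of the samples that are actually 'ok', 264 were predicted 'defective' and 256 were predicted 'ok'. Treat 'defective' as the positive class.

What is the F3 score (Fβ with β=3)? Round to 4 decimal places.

0.4266

Fβ = (1+β²)·TP / ((1+β²)·TP + β²·FN + FP), with β²=9
= 10·406 / (10·406 + 9·577 + 264) = 0.4266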